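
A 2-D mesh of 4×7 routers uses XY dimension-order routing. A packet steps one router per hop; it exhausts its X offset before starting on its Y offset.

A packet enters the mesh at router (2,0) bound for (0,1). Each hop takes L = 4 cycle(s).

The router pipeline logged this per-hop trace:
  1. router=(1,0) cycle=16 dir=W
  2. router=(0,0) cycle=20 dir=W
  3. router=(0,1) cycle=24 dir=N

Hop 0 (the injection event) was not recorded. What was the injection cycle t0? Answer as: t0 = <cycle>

cyc[1] = 16 and cyc[k] = t0 + k·L for every k.
So t0 = 16 − 1·4 = 12.

t0 = 12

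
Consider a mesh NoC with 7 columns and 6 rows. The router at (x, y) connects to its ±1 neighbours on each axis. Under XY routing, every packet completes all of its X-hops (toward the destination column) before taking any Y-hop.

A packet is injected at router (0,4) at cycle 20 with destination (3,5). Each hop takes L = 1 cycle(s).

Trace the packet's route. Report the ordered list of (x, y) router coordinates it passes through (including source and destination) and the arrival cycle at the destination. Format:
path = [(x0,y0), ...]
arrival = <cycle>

path = [(0,4), (1,4), (2,4), (3,4), (3,5)]
arrival = 24

  0. router=(0,4) cycle=20 (inject)
  1. router=(1,4) cycle=21 dir=E
  2. router=(2,4) cycle=22 dir=E
  3. router=(3,4) cycle=23 dir=E
  4. router=(3,5) cycle=24 dir=N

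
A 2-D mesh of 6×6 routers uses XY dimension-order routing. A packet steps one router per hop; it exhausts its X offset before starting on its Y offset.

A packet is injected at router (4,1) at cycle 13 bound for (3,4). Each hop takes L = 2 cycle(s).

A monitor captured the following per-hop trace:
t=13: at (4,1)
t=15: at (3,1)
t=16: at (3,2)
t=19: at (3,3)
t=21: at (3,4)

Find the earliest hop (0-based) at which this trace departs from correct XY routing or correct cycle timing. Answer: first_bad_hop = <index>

check 1→ d=(-1,0) cyc+2: ok
check 2→ d=(0,1) cyc+1: BAD: Δcyc=1≠L

first_bad_hop = 2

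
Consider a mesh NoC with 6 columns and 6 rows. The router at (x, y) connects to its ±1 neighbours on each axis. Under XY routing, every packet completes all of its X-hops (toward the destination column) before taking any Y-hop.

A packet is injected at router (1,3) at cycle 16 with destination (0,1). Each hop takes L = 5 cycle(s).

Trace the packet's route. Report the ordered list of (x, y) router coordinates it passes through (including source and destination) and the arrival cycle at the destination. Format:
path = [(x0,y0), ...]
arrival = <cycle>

path = [(1,3), (0,3), (0,2), (0,1)]
arrival = 31

[0] x=1 y=3 t=16
[1] x=0 y=3 t=21 →W
[2] x=0 y=2 t=26 →S
[3] x=0 y=1 t=31 →S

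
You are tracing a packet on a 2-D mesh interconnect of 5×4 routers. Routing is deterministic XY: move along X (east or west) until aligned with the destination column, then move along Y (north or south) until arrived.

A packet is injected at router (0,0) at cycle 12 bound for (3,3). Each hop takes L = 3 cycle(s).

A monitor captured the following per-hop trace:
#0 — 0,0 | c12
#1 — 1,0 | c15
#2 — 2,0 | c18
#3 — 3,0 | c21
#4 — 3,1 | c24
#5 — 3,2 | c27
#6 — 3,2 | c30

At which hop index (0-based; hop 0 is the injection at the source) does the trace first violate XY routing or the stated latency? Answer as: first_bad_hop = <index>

first_bad_hop = 6

check 1→ d=(1,0) cyc+3: ok
check 2→ d=(1,0) cyc+3: ok
check 3→ d=(1,0) cyc+3: ok
check 4→ d=(0,1) cyc+3: ok
check 5→ d=(0,1) cyc+3: ok
check 6→ d=(0,0) cyc+3: BAD: non-unit step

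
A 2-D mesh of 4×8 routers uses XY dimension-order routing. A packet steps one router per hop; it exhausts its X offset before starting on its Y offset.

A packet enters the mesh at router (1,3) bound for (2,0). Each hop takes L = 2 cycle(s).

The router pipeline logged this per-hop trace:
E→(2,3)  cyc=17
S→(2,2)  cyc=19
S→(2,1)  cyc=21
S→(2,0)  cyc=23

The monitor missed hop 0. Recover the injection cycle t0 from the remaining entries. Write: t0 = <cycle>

t0 = 15

Hop 1 reached at cycle 17; hop k is at t0 + k·L.
t0 = cyc[1] − L = 17 − 2 = 15.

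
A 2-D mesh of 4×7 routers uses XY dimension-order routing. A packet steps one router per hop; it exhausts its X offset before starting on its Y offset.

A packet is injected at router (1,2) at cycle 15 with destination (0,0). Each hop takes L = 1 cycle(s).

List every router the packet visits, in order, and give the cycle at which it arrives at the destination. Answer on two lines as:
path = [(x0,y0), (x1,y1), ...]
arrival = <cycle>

path = [(1,2), (0,2), (0,1), (0,0)]
arrival = 18

  0. router=(1,2) cycle=15 (inject)
  1. router=(0,2) cycle=16 dir=W
  2. router=(0,1) cycle=17 dir=S
  3. router=(0,0) cycle=18 dir=S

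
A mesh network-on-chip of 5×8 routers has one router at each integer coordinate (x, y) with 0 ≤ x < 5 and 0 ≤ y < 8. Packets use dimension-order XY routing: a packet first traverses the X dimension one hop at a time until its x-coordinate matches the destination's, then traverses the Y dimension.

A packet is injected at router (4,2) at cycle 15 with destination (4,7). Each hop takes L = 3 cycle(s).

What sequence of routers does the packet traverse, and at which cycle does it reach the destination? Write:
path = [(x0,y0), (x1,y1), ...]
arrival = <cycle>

#0 — 4,2 | c15
#1 — 4,3 | c18 | N
#2 — 4,4 | c21 | N
#3 — 4,5 | c24 | N
#4 — 4,6 | c27 | N
#5 — 4,7 | c30 | N

path = [(4,2), (4,3), (4,4), (4,5), (4,6), (4,7)]
arrival = 30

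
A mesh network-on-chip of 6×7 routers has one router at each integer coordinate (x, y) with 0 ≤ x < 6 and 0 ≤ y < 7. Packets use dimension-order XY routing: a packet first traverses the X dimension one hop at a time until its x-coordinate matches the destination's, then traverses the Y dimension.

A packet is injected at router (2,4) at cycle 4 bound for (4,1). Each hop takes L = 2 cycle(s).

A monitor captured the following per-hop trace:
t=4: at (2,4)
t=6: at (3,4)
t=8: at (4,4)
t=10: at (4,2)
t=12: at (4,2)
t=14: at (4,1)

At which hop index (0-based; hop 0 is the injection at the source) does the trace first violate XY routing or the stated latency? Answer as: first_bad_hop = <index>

first_bad_hop = 3

hop 1: step (+1,+0), +2 cyc — ok
hop 2: step (+1,+0), +2 cyc — ok
hop 3: step (+0,-2), +2 cyc — BAD: non-unit step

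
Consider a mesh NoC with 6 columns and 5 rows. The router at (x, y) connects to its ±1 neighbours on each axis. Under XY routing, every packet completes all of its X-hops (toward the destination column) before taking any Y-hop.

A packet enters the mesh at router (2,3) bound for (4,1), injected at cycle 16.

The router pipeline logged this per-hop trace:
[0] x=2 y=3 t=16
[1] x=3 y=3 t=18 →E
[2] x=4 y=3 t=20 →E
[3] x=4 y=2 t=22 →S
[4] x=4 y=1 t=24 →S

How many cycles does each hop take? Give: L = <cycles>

Between hops 0 and 1 the cycle counter advances 18 − 16 = 2.
One hop costs L cycles, so L = 2.

L = 2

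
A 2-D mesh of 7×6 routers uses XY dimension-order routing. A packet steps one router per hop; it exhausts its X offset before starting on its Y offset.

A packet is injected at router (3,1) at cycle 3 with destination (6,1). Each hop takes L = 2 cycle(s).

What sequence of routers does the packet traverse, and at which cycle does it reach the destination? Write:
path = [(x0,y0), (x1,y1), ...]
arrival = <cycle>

path = [(3,1), (4,1), (5,1), (6,1)]
arrival = 9

t=3: at (3,1)
t=5: at (4,1) after E
t=7: at (5,1) after E
t=9: at (6,1) after E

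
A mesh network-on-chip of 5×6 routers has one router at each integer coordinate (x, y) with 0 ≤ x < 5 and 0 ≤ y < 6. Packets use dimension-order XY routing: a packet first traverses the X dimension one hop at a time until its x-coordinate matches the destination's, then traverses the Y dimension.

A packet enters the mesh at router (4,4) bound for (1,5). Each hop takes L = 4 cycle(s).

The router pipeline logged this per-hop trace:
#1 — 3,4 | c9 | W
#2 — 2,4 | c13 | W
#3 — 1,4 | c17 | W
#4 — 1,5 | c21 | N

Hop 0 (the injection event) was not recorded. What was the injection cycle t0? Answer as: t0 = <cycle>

The first recorded entry is hop 1 at cycle 9.
Therefore t0 = 9 − L = 5.

t0 = 5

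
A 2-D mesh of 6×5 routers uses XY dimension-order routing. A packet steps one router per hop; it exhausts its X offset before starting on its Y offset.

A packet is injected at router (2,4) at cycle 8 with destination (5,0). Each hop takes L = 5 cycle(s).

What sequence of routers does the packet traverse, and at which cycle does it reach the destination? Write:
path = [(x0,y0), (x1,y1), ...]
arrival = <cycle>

t=8: at (2,4)
t=13: at (3,4) after E
t=18: at (4,4) after E
t=23: at (5,4) after E
t=28: at (5,3) after S
t=33: at (5,2) after S
t=38: at (5,1) after S
t=43: at (5,0) after S

path = [(2,4), (3,4), (4,4), (5,4), (5,3), (5,2), (5,1), (5,0)]
arrival = 43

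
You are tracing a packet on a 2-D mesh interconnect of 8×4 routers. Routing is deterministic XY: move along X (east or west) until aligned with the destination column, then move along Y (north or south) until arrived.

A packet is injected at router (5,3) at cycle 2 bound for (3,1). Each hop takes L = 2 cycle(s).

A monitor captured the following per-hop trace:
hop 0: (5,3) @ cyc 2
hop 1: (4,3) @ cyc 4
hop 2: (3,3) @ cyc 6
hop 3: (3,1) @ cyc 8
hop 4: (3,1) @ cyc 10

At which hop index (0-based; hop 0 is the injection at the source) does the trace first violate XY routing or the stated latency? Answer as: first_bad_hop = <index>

first_bad_hop = 3

[1] (-1,+0) / 2c ⇒ ok
[2] (-1,+0) / 2c ⇒ ok
[3] (+0,-2) / 2c ⇒ BAD: non-unit step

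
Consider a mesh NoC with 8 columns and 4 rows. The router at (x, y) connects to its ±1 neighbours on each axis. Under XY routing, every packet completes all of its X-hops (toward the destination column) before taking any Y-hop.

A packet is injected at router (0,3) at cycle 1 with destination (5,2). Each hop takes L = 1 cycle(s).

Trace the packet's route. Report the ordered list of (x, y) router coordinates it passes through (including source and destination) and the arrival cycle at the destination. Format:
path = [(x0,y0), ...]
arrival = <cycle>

src (0,3)  cyc=1
E→(1,3)  cyc=2
E→(2,3)  cyc=3
E→(3,3)  cyc=4
E→(4,3)  cyc=5
E→(5,3)  cyc=6
S→(5,2)  cyc=7

path = [(0,3), (1,3), (2,3), (3,3), (4,3), (5,3), (5,2)]
arrival = 7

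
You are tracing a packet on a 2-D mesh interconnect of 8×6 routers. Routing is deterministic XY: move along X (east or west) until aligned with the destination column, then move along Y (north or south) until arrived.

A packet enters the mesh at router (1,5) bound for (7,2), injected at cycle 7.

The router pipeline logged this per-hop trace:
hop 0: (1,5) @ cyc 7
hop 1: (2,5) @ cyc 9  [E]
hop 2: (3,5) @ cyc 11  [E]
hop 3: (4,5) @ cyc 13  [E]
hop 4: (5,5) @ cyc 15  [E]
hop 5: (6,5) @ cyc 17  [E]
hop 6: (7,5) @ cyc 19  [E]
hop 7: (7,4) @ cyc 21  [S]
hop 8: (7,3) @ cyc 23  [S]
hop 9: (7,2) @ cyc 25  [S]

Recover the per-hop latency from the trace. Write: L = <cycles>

L = 2

From hop 0 (7) to hop 1 (9): +2 cycles.
Per-hop latency L = Δcyc = 2.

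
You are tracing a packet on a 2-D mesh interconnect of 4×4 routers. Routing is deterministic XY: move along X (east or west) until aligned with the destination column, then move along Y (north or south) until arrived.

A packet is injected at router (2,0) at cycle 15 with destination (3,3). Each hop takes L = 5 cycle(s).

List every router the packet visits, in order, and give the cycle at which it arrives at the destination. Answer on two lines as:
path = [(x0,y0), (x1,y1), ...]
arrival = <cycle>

path = [(2,0), (3,0), (3,1), (3,2), (3,3)]
arrival = 35

src (2,0)  cyc=15
E→(3,0)  cyc=20
N→(3,1)  cyc=25
N→(3,2)  cyc=30
N→(3,3)  cyc=35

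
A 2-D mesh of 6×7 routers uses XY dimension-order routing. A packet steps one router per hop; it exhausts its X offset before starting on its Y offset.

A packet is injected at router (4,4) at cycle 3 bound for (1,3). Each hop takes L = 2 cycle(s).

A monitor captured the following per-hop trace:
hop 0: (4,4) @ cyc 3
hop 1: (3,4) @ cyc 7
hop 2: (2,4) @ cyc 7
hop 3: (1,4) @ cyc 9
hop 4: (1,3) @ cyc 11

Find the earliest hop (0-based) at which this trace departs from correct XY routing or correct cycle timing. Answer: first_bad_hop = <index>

  1: Δx=-1 Δy=+0 Δt=4 [BAD: Δcyc=4≠L]

first_bad_hop = 1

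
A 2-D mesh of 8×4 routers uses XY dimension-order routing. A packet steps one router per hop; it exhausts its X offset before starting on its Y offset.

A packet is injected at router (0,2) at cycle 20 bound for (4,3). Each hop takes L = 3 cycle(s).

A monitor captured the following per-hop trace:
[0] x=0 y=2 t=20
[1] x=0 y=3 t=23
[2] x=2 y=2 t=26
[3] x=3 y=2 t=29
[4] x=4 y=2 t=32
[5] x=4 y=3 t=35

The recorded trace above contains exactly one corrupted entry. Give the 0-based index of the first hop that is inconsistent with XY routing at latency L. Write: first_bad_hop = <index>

first_bad_hop = 1

  1: Δx=+0 Δy=+1 Δt=3 [BAD: Y-move but x=0≠4]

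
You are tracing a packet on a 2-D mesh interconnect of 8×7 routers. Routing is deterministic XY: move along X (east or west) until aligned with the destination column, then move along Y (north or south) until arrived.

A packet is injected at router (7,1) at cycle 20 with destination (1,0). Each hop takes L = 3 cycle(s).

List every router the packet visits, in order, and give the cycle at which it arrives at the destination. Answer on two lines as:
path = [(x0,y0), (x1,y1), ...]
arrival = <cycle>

path = [(7,1), (6,1), (5,1), (4,1), (3,1), (2,1), (1,1), (1,0)]
arrival = 41

#0 — 7,1 | c20
#1 — 6,1 | c23 | W
#2 — 5,1 | c26 | W
#3 — 4,1 | c29 | W
#4 — 3,1 | c32 | W
#5 — 2,1 | c35 | W
#6 — 1,1 | c38 | W
#7 — 1,0 | c41 | S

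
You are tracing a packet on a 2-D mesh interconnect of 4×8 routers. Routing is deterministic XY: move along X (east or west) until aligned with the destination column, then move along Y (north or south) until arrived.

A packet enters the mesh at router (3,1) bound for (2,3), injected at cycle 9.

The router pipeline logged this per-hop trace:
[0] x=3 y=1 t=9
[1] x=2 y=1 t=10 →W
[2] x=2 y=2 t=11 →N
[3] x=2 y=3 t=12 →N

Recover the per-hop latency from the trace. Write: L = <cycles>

cyc[1] − cyc[0] = 10 − 9 = 1.
Per-hop latency L = Δcyc = 1.

L = 1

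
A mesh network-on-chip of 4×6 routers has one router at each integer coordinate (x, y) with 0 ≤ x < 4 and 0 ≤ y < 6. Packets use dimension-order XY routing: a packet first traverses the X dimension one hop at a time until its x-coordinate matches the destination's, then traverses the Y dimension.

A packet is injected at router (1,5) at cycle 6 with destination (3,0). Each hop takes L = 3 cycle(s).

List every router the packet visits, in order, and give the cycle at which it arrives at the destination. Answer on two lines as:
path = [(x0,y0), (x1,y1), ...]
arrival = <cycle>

path = [(1,5), (2,5), (3,5), (3,4), (3,3), (3,2), (3,1), (3,0)]
arrival = 27

t=6: at (1,5)
t=9: at (2,5) after E
t=12: at (3,5) after E
t=15: at (3,4) after S
t=18: at (3,3) after S
t=21: at (3,2) after S
t=24: at (3,1) after S
t=27: at (3,0) after S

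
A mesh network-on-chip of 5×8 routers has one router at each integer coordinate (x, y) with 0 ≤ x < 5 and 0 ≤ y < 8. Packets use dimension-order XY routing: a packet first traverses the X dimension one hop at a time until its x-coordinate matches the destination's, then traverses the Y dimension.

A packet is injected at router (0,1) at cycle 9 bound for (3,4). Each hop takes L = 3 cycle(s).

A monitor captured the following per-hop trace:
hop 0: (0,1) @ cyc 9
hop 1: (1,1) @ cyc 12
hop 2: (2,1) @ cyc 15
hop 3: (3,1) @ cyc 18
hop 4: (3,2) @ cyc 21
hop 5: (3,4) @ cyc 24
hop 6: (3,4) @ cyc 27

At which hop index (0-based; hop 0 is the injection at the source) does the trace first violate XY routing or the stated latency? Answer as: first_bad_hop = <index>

check 1→ d=(1,0) cyc+3: ok
check 2→ d=(1,0) cyc+3: ok
check 3→ d=(1,0) cyc+3: ok
check 4→ d=(0,1) cyc+3: ok
check 5→ d=(0,2) cyc+3: BAD: non-unit step

first_bad_hop = 5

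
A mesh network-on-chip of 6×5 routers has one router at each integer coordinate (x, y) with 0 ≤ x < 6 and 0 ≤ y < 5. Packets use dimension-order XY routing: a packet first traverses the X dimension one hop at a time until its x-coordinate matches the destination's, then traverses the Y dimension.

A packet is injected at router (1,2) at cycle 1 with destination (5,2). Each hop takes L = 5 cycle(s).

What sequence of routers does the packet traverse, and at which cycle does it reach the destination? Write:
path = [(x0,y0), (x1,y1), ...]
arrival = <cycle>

path = [(1,2), (2,2), (3,2), (4,2), (5,2)]
arrival = 21

[0] x=1 y=2 t=1
[1] x=2 y=2 t=6 →E
[2] x=3 y=2 t=11 →E
[3] x=4 y=2 t=16 →E
[4] x=5 y=2 t=21 →E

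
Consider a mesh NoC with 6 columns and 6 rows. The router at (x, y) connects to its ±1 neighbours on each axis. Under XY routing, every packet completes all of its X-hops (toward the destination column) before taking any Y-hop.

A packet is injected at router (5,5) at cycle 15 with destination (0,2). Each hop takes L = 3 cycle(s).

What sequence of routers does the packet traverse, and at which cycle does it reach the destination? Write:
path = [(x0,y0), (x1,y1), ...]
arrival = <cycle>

path = [(5,5), (4,5), (3,5), (2,5), (1,5), (0,5), (0,4), (0,3), (0,2)]
arrival = 39

  0. router=(5,5) cycle=15 (inject)
  1. router=(4,5) cycle=18 dir=W
  2. router=(3,5) cycle=21 dir=W
  3. router=(2,5) cycle=24 dir=W
  4. router=(1,5) cycle=27 dir=W
  5. router=(0,5) cycle=30 dir=W
  6. router=(0,4) cycle=33 dir=S
  7. router=(0,3) cycle=36 dir=S
  8. router=(0,2) cycle=39 dir=S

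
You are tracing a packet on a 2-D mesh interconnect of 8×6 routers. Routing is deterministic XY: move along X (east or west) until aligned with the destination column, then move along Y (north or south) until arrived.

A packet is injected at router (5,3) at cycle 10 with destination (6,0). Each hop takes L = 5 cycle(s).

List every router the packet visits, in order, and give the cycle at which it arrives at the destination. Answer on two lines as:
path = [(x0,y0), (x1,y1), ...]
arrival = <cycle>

  0. router=(5,3) cycle=10 (inject)
  1. router=(6,3) cycle=15 dir=E
  2. router=(6,2) cycle=20 dir=S
  3. router=(6,1) cycle=25 dir=S
  4. router=(6,0) cycle=30 dir=S

path = [(5,3), (6,3), (6,2), (6,1), (6,0)]
arrival = 30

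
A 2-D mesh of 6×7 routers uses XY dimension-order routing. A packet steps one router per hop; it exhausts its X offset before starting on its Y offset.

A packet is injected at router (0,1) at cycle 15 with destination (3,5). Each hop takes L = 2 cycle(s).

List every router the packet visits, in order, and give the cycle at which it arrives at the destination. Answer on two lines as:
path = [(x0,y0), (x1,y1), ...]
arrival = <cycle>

[0] x=0 y=1 t=15
[1] x=1 y=1 t=17 →E
[2] x=2 y=1 t=19 →E
[3] x=3 y=1 t=21 →E
[4] x=3 y=2 t=23 →N
[5] x=3 y=3 t=25 →N
[6] x=3 y=4 t=27 →N
[7] x=3 y=5 t=29 →N

path = [(0,1), (1,1), (2,1), (3,1), (3,2), (3,3), (3,4), (3,5)]
arrival = 29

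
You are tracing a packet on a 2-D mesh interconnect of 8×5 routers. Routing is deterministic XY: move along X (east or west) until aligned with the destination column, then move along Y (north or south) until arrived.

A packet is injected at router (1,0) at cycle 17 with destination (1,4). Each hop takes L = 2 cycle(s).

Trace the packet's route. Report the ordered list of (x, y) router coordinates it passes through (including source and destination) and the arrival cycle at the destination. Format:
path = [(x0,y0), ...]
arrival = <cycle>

#0 — 1,0 | c17
#1 — 1,1 | c19 | N
#2 — 1,2 | c21 | N
#3 — 1,3 | c23 | N
#4 — 1,4 | c25 | N

path = [(1,0), (1,1), (1,2), (1,3), (1,4)]
arrival = 25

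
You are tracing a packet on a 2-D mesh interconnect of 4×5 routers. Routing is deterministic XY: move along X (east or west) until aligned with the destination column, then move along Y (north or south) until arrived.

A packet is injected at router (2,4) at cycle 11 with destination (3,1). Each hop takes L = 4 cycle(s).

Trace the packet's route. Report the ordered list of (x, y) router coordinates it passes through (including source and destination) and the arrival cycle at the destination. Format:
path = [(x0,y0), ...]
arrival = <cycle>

path = [(2,4), (3,4), (3,3), (3,2), (3,1)]
arrival = 27

[0] x=2 y=4 t=11
[1] x=3 y=4 t=15 →E
[2] x=3 y=3 t=19 →S
[3] x=3 y=2 t=23 →S
[4] x=3 y=1 t=27 →S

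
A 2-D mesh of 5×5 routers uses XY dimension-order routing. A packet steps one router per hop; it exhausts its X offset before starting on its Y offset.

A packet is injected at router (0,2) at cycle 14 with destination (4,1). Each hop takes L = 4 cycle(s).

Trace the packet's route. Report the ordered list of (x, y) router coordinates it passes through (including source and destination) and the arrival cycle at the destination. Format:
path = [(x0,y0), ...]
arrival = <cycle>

hop 0: (0,2) @ cyc 14
hop 1: (1,2) @ cyc 18  [E]
hop 2: (2,2) @ cyc 22  [E]
hop 3: (3,2) @ cyc 26  [E]
hop 4: (4,2) @ cyc 30  [E]
hop 5: (4,1) @ cyc 34  [S]

path = [(0,2), (1,2), (2,2), (3,2), (4,2), (4,1)]
arrival = 34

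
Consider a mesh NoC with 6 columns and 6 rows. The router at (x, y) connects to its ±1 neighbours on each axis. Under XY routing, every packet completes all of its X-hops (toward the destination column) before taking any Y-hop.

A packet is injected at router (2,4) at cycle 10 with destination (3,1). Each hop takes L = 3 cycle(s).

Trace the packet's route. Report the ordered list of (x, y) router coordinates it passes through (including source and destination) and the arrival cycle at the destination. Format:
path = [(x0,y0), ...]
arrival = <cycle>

path = [(2,4), (3,4), (3,3), (3,2), (3,1)]
arrival = 22

hop 0: (2,4) @ cyc 10
hop 1: (3,4) @ cyc 13  [E]
hop 2: (3,3) @ cyc 16  [S]
hop 3: (3,2) @ cyc 19  [S]
hop 4: (3,1) @ cyc 22  [S]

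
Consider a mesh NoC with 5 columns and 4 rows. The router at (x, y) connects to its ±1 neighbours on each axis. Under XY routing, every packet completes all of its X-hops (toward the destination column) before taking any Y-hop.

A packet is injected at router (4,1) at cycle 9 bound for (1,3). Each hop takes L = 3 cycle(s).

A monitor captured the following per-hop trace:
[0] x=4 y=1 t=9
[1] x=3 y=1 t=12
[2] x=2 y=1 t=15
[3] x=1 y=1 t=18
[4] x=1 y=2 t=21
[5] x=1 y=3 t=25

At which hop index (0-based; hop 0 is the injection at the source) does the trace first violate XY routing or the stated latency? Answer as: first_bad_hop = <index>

check 1→ d=(-1,0) cyc+3: ok
check 2→ d=(-1,0) cyc+3: ok
check 3→ d=(-1,0) cyc+3: ok
check 4→ d=(0,1) cyc+3: ok
check 5→ d=(0,1) cyc+4: BAD: Δcyc=4≠L

first_bad_hop = 5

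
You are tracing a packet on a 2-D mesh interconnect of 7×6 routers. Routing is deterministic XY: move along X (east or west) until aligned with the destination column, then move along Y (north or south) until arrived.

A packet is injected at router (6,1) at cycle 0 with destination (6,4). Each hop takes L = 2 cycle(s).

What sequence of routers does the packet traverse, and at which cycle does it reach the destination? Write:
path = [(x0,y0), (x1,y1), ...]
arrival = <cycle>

  0. router=(6,1) cycle=0 (inject)
  1. router=(6,2) cycle=2 dir=N
  2. router=(6,3) cycle=4 dir=N
  3. router=(6,4) cycle=6 dir=N

path = [(6,1), (6,2), (6,3), (6,4)]
arrival = 6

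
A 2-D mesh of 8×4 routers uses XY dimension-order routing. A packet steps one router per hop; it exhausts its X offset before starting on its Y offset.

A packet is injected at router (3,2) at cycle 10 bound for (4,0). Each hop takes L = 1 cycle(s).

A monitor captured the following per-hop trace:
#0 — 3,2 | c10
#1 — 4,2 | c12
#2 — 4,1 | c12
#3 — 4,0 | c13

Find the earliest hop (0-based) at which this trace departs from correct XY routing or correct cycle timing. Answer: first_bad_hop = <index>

first_bad_hop = 1

  1: Δx=+1 Δy=+0 Δt=2 [BAD: Δcyc=2≠L]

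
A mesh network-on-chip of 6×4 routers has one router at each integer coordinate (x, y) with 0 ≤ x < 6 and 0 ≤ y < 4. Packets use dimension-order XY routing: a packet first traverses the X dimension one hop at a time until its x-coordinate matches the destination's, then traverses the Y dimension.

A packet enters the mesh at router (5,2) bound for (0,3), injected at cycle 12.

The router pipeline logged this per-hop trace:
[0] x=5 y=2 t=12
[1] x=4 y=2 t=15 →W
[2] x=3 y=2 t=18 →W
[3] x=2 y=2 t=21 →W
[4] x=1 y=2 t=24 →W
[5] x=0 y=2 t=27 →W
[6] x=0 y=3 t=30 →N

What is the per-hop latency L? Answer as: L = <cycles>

L = 3

From hop 0 (12) to hop 1 (15): +3 cycles.
One hop costs L cycles, so L = 3.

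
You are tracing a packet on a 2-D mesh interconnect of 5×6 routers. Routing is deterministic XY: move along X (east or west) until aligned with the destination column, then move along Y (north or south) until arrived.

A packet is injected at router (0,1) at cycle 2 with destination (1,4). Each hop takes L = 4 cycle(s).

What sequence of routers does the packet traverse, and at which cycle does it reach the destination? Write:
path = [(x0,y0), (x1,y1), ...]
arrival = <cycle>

src (0,1)  cyc=2
E→(1,1)  cyc=6
N→(1,2)  cyc=10
N→(1,3)  cyc=14
N→(1,4)  cyc=18

path = [(0,1), (1,1), (1,2), (1,3), (1,4)]
arrival = 18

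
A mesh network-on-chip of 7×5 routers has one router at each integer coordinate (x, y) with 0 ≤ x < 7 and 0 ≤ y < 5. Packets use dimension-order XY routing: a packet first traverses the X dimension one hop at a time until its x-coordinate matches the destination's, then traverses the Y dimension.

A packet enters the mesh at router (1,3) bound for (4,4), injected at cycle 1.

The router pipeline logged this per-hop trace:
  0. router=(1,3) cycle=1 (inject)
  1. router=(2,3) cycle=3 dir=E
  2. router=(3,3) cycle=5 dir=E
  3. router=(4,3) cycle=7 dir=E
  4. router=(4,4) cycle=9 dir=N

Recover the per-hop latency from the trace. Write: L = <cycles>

L = 2

Δcyc across hop 0→1: 3 − 1 = 2.
Per-hop latency L = Δcyc = 2.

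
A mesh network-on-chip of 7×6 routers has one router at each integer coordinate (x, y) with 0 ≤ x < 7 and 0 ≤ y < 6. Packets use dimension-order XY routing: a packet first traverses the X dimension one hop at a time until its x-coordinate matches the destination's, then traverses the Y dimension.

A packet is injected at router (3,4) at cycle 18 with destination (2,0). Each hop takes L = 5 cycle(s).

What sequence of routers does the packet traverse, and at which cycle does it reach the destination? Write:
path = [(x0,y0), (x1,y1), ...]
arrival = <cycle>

hop 0: (3,4) @ cyc 18
hop 1: (2,4) @ cyc 23  [W]
hop 2: (2,3) @ cyc 28  [S]
hop 3: (2,2) @ cyc 33  [S]
hop 4: (2,1) @ cyc 38  [S]
hop 5: (2,0) @ cyc 43  [S]

path = [(3,4), (2,4), (2,3), (2,2), (2,1), (2,0)]
arrival = 43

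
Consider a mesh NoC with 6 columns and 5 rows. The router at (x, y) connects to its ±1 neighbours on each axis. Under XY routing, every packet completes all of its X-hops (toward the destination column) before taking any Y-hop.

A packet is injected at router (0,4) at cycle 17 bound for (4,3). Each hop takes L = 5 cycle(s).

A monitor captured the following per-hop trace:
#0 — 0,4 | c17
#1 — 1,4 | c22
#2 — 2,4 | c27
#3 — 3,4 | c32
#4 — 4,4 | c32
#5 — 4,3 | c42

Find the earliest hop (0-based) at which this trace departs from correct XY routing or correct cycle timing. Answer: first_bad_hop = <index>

first_bad_hop = 4

hop 1: step (+1,+0), +5 cyc — ok
hop 2: step (+1,+0), +5 cyc — ok
hop 3: step (+1,+0), +5 cyc — ok
hop 4: step (+1,+0), +0 cyc — BAD: Δcyc=0≠L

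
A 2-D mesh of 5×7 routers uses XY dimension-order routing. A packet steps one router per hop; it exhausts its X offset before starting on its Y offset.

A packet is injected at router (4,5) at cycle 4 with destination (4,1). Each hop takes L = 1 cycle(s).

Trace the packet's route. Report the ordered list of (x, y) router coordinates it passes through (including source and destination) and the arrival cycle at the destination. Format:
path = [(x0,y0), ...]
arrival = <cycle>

#0 — 4,5 | c4
#1 — 4,4 | c5 | S
#2 — 4,3 | c6 | S
#3 — 4,2 | c7 | S
#4 — 4,1 | c8 | S

path = [(4,5), (4,4), (4,3), (4,2), (4,1)]
arrival = 8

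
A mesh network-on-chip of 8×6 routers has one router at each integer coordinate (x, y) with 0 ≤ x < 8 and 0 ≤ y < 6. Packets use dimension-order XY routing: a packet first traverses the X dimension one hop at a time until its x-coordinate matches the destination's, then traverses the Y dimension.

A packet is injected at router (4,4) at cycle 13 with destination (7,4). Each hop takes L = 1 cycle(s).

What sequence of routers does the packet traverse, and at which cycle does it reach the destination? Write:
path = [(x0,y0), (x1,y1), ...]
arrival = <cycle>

path = [(4,4), (5,4), (6,4), (7,4)]
arrival = 16

[0] x=4 y=4 t=13
[1] x=5 y=4 t=14 →E
[2] x=6 y=4 t=15 →E
[3] x=7 y=4 t=16 →E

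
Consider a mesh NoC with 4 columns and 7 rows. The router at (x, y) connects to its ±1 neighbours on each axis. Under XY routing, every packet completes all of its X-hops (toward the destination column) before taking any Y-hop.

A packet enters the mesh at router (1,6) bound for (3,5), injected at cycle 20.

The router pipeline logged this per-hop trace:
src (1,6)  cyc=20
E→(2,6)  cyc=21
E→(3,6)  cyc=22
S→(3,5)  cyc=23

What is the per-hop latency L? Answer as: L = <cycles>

cyc[1] − cyc[0] = 21 − 20 = 1.
That increment is L by definition: L = 1.

L = 1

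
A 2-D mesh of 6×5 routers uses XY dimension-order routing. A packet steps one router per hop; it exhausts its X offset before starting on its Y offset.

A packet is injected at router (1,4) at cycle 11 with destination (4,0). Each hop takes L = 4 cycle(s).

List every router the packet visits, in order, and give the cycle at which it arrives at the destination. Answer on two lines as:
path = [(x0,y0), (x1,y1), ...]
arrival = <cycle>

path = [(1,4), (2,4), (3,4), (4,4), (4,3), (4,2), (4,1), (4,0)]
arrival = 39

[0] x=1 y=4 t=11
[1] x=2 y=4 t=15 →E
[2] x=3 y=4 t=19 →E
[3] x=4 y=4 t=23 →E
[4] x=4 y=3 t=27 →S
[5] x=4 y=2 t=31 →S
[6] x=4 y=1 t=35 →S
[7] x=4 y=0 t=39 →S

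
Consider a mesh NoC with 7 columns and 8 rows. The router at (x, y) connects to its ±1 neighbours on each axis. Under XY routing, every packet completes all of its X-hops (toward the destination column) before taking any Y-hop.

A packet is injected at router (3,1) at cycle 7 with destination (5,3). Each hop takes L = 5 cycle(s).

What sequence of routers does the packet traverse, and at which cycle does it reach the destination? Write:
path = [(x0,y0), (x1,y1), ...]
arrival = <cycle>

#0 — 3,1 | c7
#1 — 4,1 | c12 | E
#2 — 5,1 | c17 | E
#3 — 5,2 | c22 | N
#4 — 5,3 | c27 | N

path = [(3,1), (4,1), (5,1), (5,2), (5,3)]
arrival = 27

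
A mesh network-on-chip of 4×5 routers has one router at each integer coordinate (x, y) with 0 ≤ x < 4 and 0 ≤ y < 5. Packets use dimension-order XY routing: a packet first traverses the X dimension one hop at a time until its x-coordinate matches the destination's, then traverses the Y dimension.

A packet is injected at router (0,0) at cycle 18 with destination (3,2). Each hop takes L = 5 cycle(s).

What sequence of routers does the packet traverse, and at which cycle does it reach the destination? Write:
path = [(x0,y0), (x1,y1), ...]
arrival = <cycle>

path = [(0,0), (1,0), (2,0), (3,0), (3,1), (3,2)]
arrival = 43

#0 — 0,0 | c18
#1 — 1,0 | c23 | E
#2 — 2,0 | c28 | E
#3 — 3,0 | c33 | E
#4 — 3,1 | c38 | N
#5 — 3,2 | c43 | N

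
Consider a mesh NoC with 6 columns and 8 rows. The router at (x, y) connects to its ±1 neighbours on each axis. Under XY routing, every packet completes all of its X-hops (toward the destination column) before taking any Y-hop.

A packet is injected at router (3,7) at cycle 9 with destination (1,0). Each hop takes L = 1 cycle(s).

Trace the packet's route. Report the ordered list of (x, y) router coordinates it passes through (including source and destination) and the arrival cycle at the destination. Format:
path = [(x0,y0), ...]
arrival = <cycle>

path = [(3,7), (2,7), (1,7), (1,6), (1,5), (1,4), (1,3), (1,2), (1,1), (1,0)]
arrival = 18

hop 0: (3,7) @ cyc 9
hop 1: (2,7) @ cyc 10  [W]
hop 2: (1,7) @ cyc 11  [W]
hop 3: (1,6) @ cyc 12  [S]
hop 4: (1,5) @ cyc 13  [S]
hop 5: (1,4) @ cyc 14  [S]
hop 6: (1,3) @ cyc 15  [S]
hop 7: (1,2) @ cyc 16  [S]
hop 8: (1,1) @ cyc 17  [S]
hop 9: (1,0) @ cyc 18  [S]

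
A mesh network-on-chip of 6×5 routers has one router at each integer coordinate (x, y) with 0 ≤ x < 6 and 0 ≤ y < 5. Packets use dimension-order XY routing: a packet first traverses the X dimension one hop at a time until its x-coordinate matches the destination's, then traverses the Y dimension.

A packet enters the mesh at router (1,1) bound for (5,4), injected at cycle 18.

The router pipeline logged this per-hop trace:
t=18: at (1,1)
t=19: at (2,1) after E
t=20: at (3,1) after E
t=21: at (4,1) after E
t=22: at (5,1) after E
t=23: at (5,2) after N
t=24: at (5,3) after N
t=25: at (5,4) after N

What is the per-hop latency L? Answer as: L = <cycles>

L = 1

Between hops 0 and 1 the cycle counter advances 19 − 18 = 1.
Each hop adds L, hence L = 1.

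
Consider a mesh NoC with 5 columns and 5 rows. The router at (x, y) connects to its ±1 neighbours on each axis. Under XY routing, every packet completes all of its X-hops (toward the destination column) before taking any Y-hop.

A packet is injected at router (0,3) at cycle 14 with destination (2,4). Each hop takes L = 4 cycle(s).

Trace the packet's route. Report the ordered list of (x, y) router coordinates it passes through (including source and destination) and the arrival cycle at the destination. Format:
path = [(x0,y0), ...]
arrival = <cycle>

t=14: at (0,3)
t=18: at (1,3) after E
t=22: at (2,3) after E
t=26: at (2,4) after N

path = [(0,3), (1,3), (2,3), (2,4)]
arrival = 26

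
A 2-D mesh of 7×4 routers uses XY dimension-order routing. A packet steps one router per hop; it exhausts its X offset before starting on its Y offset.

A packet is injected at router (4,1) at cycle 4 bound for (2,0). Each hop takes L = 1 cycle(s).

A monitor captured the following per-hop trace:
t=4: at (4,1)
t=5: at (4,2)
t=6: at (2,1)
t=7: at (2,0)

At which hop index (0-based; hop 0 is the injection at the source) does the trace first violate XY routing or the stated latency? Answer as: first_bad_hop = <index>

first_bad_hop = 1

[1] (+0,+1) / 1c ⇒ BAD: Y-move but x=4≠2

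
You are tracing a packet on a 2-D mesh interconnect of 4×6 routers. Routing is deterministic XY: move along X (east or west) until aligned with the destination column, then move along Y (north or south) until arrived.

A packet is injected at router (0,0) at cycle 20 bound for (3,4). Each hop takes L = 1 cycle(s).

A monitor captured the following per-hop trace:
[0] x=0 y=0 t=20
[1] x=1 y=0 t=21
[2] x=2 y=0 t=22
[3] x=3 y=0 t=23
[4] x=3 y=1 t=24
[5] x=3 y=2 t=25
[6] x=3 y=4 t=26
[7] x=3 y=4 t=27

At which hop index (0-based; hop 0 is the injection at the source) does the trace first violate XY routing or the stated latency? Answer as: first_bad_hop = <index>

first_bad_hop = 6

[1] (+1,+0) / 1c ⇒ ok
[2] (+1,+0) / 1c ⇒ ok
[3] (+1,+0) / 1c ⇒ ok
[4] (+0,+1) / 1c ⇒ ok
[5] (+0,+1) / 1c ⇒ ok
[6] (+0,+2) / 1c ⇒ BAD: non-unit step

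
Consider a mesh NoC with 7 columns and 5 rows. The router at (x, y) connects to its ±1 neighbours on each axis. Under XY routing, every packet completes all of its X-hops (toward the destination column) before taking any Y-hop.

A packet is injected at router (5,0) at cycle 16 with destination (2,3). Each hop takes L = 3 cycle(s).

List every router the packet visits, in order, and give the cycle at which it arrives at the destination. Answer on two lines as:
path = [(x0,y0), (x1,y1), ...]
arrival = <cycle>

path = [(5,0), (4,0), (3,0), (2,0), (2,1), (2,2), (2,3)]
arrival = 34

hop 0: (5,0) @ cyc 16
hop 1: (4,0) @ cyc 19  [W]
hop 2: (3,0) @ cyc 22  [W]
hop 3: (2,0) @ cyc 25  [W]
hop 4: (2,1) @ cyc 28  [N]
hop 5: (2,2) @ cyc 31  [N]
hop 6: (2,3) @ cyc 34  [N]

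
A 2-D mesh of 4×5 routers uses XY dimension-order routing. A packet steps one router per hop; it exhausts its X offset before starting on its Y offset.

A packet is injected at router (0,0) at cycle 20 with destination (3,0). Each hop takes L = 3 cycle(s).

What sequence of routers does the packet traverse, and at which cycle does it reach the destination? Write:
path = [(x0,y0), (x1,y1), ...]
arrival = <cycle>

src (0,0)  cyc=20
E→(1,0)  cyc=23
E→(2,0)  cyc=26
E→(3,0)  cyc=29

path = [(0,0), (1,0), (2,0), (3,0)]
arrival = 29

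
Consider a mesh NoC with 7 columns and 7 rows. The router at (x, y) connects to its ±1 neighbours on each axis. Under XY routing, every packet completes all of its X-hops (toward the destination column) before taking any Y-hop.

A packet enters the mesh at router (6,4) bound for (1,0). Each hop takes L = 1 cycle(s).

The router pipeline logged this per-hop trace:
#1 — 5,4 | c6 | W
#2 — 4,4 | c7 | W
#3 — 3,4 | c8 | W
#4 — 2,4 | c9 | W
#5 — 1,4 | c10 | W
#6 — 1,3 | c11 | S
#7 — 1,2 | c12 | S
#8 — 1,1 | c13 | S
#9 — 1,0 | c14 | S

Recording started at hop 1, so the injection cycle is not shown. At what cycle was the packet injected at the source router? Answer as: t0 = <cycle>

The first recorded entry is hop 1 at cycle 6.
t0 = cyc[1] − L = 6 − 1 = 5.

t0 = 5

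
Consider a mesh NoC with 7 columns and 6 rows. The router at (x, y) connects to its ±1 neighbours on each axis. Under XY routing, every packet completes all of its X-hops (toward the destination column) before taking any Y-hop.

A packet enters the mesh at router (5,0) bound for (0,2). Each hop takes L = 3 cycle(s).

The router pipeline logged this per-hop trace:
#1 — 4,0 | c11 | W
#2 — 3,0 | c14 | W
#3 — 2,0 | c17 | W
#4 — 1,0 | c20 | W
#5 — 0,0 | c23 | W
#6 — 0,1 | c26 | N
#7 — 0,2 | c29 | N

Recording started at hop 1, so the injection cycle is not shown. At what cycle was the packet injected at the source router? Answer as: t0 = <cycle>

At hop 1 the cycle is 11; in general cyc_k = t0 + kL.
t0 = cyc[1] − L = 11 − 3 = 8.

t0 = 8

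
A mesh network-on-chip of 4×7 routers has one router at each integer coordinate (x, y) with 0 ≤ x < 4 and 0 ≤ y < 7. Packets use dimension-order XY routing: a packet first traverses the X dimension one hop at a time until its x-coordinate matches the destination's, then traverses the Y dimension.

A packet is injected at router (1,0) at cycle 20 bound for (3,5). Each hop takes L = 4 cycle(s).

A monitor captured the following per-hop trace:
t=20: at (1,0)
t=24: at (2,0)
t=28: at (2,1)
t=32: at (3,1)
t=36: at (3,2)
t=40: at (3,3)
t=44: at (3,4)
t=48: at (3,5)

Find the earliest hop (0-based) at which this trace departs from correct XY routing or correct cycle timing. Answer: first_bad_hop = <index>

first_bad_hop = 2

[1] (+1,+0) / 4c ⇒ ok
[2] (+0,+1) / 4c ⇒ BAD: Y-move but x=2≠3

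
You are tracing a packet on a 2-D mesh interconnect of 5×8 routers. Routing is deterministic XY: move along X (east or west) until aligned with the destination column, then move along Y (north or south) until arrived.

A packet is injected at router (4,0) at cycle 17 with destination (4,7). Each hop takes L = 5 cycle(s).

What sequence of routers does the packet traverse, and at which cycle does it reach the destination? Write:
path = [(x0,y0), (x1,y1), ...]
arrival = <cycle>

path = [(4,0), (4,1), (4,2), (4,3), (4,4), (4,5), (4,6), (4,7)]
arrival = 52

  0. router=(4,0) cycle=17 (inject)
  1. router=(4,1) cycle=22 dir=N
  2. router=(4,2) cycle=27 dir=N
  3. router=(4,3) cycle=32 dir=N
  4. router=(4,4) cycle=37 dir=N
  5. router=(4,5) cycle=42 dir=N
  6. router=(4,6) cycle=47 dir=N
  7. router=(4,7) cycle=52 dir=N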